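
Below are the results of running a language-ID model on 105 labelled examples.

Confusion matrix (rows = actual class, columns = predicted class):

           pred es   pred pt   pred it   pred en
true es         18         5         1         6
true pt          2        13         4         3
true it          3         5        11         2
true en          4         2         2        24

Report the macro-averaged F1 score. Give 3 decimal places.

0.616

Per-class F1 score (2·TP/(2·TP+FP+FN)):
  es: TP=18, FP=2+3+4=9, FN=5+1+6=12 → 36/57 = 0.6316
  pt: TP=13, FP=5+5+2=12, FN=2+4+3=9 → 26/47 = 0.5532
  it: TP=11, FP=1+4+2=7, FN=3+5+2=10 → 22/39 = 0.5641
  en: TP=24, FP=6+3+2=11, FN=4+2+2=8 → 48/67 = 0.7164
Macro-F1 score = mean = (0.6316 + 0.5532 + 0.5641 + 0.7164) / 4 = 0.616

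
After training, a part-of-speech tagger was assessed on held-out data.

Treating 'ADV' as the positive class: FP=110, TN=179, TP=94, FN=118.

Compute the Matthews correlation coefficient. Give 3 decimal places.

0.063

MCC = (TP·TN − FP·FN) / √((TP+FP)(TP+FN)(TN+FP)(TN+FN))
Numerator = 94·179 − 110·118 = 3846
Denominator = √(204·212·289·297) = √3712105584 = 60927.0513
MCC = 3846 / 60927.0513 = 0.063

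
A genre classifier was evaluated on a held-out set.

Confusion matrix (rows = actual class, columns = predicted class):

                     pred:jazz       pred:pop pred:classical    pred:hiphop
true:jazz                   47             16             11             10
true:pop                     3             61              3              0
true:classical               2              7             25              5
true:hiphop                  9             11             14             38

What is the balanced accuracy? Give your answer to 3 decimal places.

Balanced accuracy = mean of per-class recall.
  jazz: recall = 47/84 = 0.5595
  pop: recall = 61/67 = 0.9104
  classical: recall = 25/39 = 0.6410
  hiphop: recall = 38/72 = 0.5278
Mean = (0.5595 + 0.9104 + 0.6410 + 0.5278) / 4 = 0.660

0.660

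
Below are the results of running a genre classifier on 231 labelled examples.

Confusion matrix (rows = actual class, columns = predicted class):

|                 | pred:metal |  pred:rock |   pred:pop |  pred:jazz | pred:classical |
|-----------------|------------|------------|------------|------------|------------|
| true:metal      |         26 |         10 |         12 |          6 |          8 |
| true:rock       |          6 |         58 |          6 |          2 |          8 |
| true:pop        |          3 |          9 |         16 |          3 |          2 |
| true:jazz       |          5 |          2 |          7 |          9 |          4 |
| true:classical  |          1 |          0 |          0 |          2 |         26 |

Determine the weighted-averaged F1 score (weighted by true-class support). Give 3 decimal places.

0.578

Per-class F1 score (2·TP/(2·TP+FP+FN)):
  metal: TP=26, FP=6+3+5+1=15, FN=10+12+6+8=36 → 52/103 = 0.5049
  rock: TP=58, FP=10+9+2+0=21, FN=6+6+2+8=22 → 116/159 = 0.7296
  pop: TP=16, FP=12+6+7+0=25, FN=3+9+3+2=17 → 32/74 = 0.4324
  jazz: TP=9, FP=6+2+3+2=13, FN=5+2+7+4=18 → 18/49 = 0.3673
  classical: TP=26, FP=8+8+2+4=22, FN=1+0+0+2=3 → 52/77 = 0.6753
Weighted-F1 score = Σ (supportᵢ/N)·F1 scoreᵢ with N=231: (62/231)·0.5049 + (80/231)·0.7296 + (33/231)·0.4324 + (27/231)·0.3673 + (29/231)·0.6753 = 0.578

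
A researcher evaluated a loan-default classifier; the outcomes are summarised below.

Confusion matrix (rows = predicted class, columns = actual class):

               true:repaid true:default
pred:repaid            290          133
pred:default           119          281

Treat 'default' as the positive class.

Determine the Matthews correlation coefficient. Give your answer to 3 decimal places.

MCC = (TP·TN − FP·FN) / √((TP+FP)(TP+FN)(TN+FP)(TN+FN))
Numerator = 281·290 − 119·133 = 65663
Denominator = √(400·414·409·423) = √28649959200 = 169262.9883
MCC = 65663 / 169262.9883 = 0.388

0.388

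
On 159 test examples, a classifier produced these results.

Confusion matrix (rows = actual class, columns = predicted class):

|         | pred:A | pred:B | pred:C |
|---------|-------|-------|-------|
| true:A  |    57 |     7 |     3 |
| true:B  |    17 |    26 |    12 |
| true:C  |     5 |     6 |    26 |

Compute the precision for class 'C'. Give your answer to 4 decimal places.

One-vs-rest for 'C': TP = diagonal; FP = other classes predicted 'C'; FN = 'C' predicted as other.
precision = TP/(TP+FP).
C: TP=26, FP=3+12=15 → 26/41 = 0.63415

0.6341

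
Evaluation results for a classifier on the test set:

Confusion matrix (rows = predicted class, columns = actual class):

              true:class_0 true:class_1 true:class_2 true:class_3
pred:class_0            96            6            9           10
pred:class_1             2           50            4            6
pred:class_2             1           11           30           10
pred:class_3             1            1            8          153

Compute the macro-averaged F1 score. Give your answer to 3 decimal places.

0.779

Per-class F1 score (2·TP/(2·TP+FP+FN)):
  class_0: TP=96, FP=6+9+10=25, FN=2+1+1=4 → 192/221 = 0.8688
  class_1: TP=50, FP=2+4+6=12, FN=6+11+1=18 → 100/130 = 0.7692
  class_2: TP=30, FP=1+11+10=22, FN=9+4+8=21 → 60/103 = 0.5825
  class_3: TP=153, FP=1+1+8=10, FN=10+6+10=26 → 306/342 = 0.8947
Macro-F1 score = mean = (0.8688 + 0.7692 + 0.5825 + 0.8947) / 4 = 0.779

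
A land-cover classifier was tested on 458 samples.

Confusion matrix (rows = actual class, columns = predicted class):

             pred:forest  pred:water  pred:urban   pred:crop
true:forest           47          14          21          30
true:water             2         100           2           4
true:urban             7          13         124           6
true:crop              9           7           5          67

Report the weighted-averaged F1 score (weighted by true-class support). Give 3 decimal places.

Per-class F1 score (2·TP/(2·TP+FP+FN)):
  forest: TP=47, FP=2+7+9=18, FN=14+21+30=65 → 94/177 = 0.5311
  water: TP=100, FP=14+13+7=34, FN=2+2+4=8 → 200/242 = 0.8264
  urban: TP=124, FP=21+2+5=28, FN=7+13+6=26 → 248/302 = 0.8212
  crop: TP=67, FP=30+4+6=40, FN=9+7+5=21 → 134/195 = 0.6872
Weighted-F1 score = Σ (supportᵢ/N)·F1 scoreᵢ with N=458: (112/458)·0.5311 + (108/458)·0.8264 + (150/458)·0.8212 + (88/458)·0.6872 = 0.726

0.726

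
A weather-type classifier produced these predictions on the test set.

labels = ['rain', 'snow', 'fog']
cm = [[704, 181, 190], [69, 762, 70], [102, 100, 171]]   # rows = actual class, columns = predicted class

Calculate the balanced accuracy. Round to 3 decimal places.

Balanced accuracy = mean of per-class recall.
  rain: recall = 704/1075 = 0.6549
  snow: recall = 762/901 = 0.8457
  fog: recall = 171/373 = 0.4584
Mean = (0.6549 + 0.8457 + 0.4584) / 3 = 0.653

0.653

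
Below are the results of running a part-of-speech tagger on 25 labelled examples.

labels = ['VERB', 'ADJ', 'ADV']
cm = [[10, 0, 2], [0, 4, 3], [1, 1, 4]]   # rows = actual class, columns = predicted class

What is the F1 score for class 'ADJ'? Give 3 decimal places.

0.667

One-vs-rest for 'ADJ': TP = diagonal; FP = other classes predicted 'ADJ'; FN = 'ADJ' predicted as other.
F1 score = 2·TP/(2·TP+FP+FN).
ADJ: TP=4, FP=0+1=1, FN=0+3=3 → 8/12 = 0.6667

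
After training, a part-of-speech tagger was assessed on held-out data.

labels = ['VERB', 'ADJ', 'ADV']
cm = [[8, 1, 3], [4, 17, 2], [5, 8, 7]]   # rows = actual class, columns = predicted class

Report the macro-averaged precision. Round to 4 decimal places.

0.5693

Per-class precision (TP/(TP+FP)):
  VERB: TP=8, FP=4+5=9 → 8/17 = 0.47059
  ADJ: TP=17, FP=1+8=9 → 17/26 = 0.65385
  ADV: TP=7, FP=3+2=5 → 7/12 = 0.58333
Macro-precision = mean = (0.47059 + 0.65385 + 0.58333) / 3 = 0.5693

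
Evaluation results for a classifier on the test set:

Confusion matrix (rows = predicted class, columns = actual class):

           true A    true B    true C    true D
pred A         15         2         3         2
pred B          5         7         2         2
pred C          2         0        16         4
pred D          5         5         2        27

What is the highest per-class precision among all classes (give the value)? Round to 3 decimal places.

0.727

Per-class precision (TP/(TP+FP)):
  A: TP=15, FP=2+3+2=7 → 15/22 = 0.6818
  B: TP=7, FP=5+2+2=9 → 7/16 = 0.4375
  C: TP=16, FP=2+0+4=6 → 16/22 = 0.7273
  D: TP=27, FP=5+5+2=12 → 27/39 = 0.6923
Highest is class 'C' with precision = 0.727.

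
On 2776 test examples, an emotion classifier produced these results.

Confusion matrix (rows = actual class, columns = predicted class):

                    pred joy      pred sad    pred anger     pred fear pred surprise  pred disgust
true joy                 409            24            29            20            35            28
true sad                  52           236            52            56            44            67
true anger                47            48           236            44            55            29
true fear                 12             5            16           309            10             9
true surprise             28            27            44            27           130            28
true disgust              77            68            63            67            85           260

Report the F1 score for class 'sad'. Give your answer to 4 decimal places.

One-vs-rest for 'sad': TP = diagonal; FP = other classes predicted 'sad'; FN = 'sad' predicted as other.
F1 score = 2·TP/(2·TP+FP+FN).
sad: TP=236, FP=24+48+5+27+68=172, FN=52+52+56+44+67=271 → 472/915 = 0.51585

0.5158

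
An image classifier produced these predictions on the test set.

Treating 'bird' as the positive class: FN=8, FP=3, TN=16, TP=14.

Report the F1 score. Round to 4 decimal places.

Precision = TP/(TP+FP) = 14/17 = 0.8235
Recall = TP/(TP+FN) = 14/22 = 0.6364
F1 = 2·TP/(2·TP+FP+FN) = 28/39 = 0.7179

0.7179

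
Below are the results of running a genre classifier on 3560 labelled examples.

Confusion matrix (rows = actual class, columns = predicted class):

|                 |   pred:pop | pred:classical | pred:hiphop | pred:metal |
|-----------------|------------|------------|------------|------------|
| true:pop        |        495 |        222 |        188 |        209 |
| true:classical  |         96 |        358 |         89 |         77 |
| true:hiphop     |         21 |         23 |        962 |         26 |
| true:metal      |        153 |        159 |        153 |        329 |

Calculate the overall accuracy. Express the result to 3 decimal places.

Accuracy = trace / total = (495+358+962+329=2144) / 3560 = 2144/3560 = 0.602

0.602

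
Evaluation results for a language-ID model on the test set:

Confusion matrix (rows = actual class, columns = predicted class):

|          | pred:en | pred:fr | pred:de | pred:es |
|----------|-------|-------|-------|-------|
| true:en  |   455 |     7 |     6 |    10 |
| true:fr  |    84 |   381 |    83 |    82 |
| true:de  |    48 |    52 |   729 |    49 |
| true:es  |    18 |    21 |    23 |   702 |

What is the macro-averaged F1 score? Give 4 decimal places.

0.8151

Per-class F1 score (2·TP/(2·TP+FP+FN)):
  en: TP=455, FP=84+48+18=150, FN=7+6+10=23 → 910/1083 = 0.84026
  fr: TP=381, FP=7+52+21=80, FN=84+83+82=249 → 762/1091 = 0.69844
  de: TP=729, FP=6+83+23=112, FN=48+52+49=149 → 1458/1719 = 0.84817
  es: TP=702, FP=10+82+49=141, FN=18+21+23=62 → 1404/1607 = 0.87368
Macro-F1 score = mean = (0.84026 + 0.69844 + 0.84817 + 0.87368) / 4 = 0.8151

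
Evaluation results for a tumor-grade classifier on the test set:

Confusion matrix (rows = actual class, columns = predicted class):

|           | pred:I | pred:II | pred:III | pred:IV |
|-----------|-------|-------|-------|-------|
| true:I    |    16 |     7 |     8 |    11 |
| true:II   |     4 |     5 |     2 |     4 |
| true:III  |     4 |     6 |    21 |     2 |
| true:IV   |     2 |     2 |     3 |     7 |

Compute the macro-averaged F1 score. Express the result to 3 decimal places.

Per-class F1 score (2·TP/(2·TP+FP+FN)):
  I: TP=16, FP=4+4+2=10, FN=7+8+11=26 → 32/68 = 0.4706
  II: TP=5, FP=7+6+2=15, FN=4+2+4=10 → 10/35 = 0.2857
  III: TP=21, FP=8+2+3=13, FN=4+6+2=12 → 42/67 = 0.6269
  IV: TP=7, FP=11+4+2=17, FN=2+2+3=7 → 14/38 = 0.3684
Macro-F1 score = mean = (0.4706 + 0.2857 + 0.6269 + 0.3684) / 4 = 0.438

0.438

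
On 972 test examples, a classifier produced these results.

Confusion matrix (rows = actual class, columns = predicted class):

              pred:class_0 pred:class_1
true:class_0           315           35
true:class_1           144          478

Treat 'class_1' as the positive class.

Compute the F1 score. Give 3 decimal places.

Precision = TP/(TP+FP) = 478/513 = 0.9318
Recall = TP/(TP+FN) = 478/622 = 0.7685
F1 = 2·TP/(2·TP+FP+FN) = 956/1135 = 0.842

0.842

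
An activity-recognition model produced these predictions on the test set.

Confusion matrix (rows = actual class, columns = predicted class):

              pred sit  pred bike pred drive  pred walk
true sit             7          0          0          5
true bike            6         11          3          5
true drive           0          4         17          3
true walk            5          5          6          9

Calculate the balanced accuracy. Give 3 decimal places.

Balanced accuracy = mean of per-class recall.
  sit: recall = 7/12 = 0.5833
  bike: recall = 11/25 = 0.4400
  drive: recall = 17/24 = 0.7083
  walk: recall = 9/25 = 0.3600
Mean = (0.5833 + 0.4400 + 0.7083 + 0.3600) / 4 = 0.523

0.523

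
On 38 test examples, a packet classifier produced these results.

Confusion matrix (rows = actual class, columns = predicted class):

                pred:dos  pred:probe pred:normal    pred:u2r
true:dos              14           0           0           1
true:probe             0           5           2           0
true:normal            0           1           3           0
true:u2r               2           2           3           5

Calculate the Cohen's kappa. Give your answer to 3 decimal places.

0.600

Observed agreement pₒ = trace/N = 27/38 = 0.7105
Expected agreement pₑ = Σ (rowᵢ·colᵢ)/N² = (15·16 + 7·8 + 4·8 + 12·6)/38² = 0.2770
κ = (pₒ − pₑ)/(1 − pₑ) = (0.7105 − 0.2770)/(1 − 0.2770) = 0.600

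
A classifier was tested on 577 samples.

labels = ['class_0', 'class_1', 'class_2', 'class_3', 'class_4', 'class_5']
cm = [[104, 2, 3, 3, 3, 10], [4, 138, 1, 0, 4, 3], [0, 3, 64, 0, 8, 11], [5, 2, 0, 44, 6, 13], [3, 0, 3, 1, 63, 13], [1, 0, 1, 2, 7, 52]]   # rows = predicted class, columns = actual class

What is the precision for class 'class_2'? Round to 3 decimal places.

0.744

precision = TP/(TP+FP).
class_2: TP=64, FP=0+3+0+8+11=22 → 64/86 = 0.7442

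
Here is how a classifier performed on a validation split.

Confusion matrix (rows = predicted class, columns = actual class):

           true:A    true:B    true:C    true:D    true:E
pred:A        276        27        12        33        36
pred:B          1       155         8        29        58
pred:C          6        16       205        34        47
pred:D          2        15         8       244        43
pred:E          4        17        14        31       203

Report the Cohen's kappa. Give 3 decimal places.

Observed agreement pₒ = trace/N = 1083/1524 = 0.7106
Expected agreement pₑ = Σ (rowᵢ·colᵢ)/N² = (289·384 + 230·251 + 247·308 + 371·312 + 387·269)/1524² = 0.2001
κ = (pₒ − pₑ)/(1 − pₑ) = (0.7106 − 0.2001)/(1 − 0.2001) = 0.638

0.638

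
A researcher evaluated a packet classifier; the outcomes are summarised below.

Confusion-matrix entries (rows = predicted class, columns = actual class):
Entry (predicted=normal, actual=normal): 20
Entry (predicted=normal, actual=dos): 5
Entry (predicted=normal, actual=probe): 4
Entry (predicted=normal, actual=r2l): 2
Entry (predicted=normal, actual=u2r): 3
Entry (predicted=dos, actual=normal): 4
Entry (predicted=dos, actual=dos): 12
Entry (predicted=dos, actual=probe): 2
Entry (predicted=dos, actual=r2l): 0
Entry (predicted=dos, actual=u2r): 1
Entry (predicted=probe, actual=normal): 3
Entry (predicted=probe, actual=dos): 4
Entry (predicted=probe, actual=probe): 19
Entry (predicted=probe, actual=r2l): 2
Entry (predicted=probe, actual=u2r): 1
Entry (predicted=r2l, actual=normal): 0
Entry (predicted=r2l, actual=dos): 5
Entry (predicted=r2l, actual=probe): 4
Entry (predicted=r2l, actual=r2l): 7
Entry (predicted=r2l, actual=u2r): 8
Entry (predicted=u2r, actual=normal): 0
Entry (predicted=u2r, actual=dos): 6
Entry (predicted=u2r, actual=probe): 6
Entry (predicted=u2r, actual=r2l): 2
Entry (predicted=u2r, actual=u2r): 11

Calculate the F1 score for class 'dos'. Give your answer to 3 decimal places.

One-vs-rest for 'dos': TP = diagonal; FP = other classes predicted 'dos'; FN = 'dos' predicted as other.
F1 score = 2·TP/(2·TP+FP+FN).
dos: TP=12, FP=4+2+0+1=7, FN=5+4+5+6=20 → 24/51 = 0.4706

0.471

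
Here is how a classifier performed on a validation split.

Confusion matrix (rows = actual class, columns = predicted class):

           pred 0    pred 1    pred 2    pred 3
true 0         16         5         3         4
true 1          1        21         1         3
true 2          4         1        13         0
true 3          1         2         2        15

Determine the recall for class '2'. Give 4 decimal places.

0.7222

One-vs-rest for '2': TP = diagonal; FP = other classes predicted '2'; FN = '2' predicted as other.
recall = TP/(TP+FN).
2: TP=13, FN=4+1+0=5 → 13/18 = 0.72222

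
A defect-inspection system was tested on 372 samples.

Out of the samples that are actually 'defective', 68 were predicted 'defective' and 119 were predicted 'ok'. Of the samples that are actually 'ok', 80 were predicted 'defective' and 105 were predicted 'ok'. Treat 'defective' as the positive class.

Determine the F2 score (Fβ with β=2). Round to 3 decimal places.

0.379

Fβ = (1+β²)·TP / ((1+β²)·TP + β²·FN + FP), with β²=4
= 5·68 / (5·68 + 4·119 + 80) = 0.379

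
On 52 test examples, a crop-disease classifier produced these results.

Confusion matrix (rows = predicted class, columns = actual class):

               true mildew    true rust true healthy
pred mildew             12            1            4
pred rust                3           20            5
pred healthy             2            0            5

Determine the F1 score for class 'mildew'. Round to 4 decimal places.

0.7059

Treat 'mildew' as positive and all other classes as negative.
F1 score = 2·TP/(2·TP+FP+FN).
mildew: TP=12, FP=1+4=5, FN=3+2=5 → 24/34 = 0.70588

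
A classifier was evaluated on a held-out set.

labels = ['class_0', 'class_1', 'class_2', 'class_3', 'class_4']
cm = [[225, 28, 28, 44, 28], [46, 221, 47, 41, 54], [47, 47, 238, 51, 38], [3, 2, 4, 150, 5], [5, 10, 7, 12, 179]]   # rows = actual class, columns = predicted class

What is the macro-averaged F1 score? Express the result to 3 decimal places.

Per-class F1 score (2·TP/(2·TP+FP+FN)):
  class_0: TP=225, FP=46+47+3+5=101, FN=28+28+44+28=128 → 450/679 = 0.6627
  class_1: TP=221, FP=28+47+2+10=87, FN=46+47+41+54=188 → 442/717 = 0.6165
  class_2: TP=238, FP=28+47+4+7=86, FN=47+47+51+38=183 → 476/745 = 0.6389
  class_3: TP=150, FP=44+41+51+12=148, FN=3+2+4+5=14 → 300/462 = 0.6494
  class_4: TP=179, FP=28+54+38+5=125, FN=5+10+7+12=34 → 358/517 = 0.6925
Macro-F1 score = mean = (0.6627 + 0.6165 + 0.6389 + 0.6494 + 0.6925) / 5 = 0.652

0.652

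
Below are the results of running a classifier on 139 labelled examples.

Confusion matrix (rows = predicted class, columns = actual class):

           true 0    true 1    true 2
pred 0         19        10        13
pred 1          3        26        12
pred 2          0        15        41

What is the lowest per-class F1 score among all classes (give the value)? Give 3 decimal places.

0.565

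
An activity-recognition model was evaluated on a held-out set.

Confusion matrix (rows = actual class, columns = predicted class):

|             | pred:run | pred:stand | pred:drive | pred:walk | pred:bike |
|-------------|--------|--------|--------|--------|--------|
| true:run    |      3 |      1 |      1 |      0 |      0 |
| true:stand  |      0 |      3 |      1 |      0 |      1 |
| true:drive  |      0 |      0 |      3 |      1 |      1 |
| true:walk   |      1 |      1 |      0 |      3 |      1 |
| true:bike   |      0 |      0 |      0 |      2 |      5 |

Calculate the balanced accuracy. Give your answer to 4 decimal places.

0.6029

Balanced accuracy = mean of per-class recall.
  run: recall = 3/5 = 0.60000
  stand: recall = 3/5 = 0.60000
  drive: recall = 3/5 = 0.60000
  walk: recall = 3/6 = 0.50000
  bike: recall = 5/7 = 0.71429
Mean = (0.60000 + 0.60000 + 0.60000 + 0.50000 + 0.71429) / 5 = 0.6029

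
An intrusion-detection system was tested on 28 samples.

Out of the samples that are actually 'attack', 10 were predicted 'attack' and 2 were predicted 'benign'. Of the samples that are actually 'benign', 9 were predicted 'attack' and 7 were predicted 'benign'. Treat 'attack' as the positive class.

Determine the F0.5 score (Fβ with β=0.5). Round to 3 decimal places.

0.568

Fβ = (1+β²)·TP / ((1+β²)·TP + β²·FN + FP), with β²=1/4
= 1.25·10 / (1.25·10 + 0.25·2 + 9) = 0.568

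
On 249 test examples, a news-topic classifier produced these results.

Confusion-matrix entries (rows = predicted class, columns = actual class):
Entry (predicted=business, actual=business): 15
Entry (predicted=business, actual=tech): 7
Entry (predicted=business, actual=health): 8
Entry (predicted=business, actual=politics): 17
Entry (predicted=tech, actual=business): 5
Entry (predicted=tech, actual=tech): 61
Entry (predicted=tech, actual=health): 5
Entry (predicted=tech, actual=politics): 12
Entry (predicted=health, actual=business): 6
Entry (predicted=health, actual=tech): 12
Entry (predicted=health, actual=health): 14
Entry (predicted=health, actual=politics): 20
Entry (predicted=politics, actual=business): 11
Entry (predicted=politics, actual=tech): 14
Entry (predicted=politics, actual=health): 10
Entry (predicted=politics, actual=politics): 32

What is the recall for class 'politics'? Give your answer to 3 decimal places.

0.395

Take TP from the diagonal, FP from the rest of the 'politics' prediction marginal, FN from the rest of the 'politics' actual marginal.
recall = TP/(TP+FN).
politics: TP=32, FN=17+12+20=49 → 32/81 = 0.3951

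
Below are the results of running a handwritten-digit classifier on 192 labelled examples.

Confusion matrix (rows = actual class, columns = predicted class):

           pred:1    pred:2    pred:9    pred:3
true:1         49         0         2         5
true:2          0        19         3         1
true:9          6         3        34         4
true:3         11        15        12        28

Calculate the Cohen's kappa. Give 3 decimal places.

Observed agreement pₒ = trace/N = 130/192 = 0.6771
Expected agreement pₑ = Σ (rowᵢ·colᵢ)/N² = (56·66 + 23·37 + 47·51 + 66·38)/192² = 0.2564
κ = (pₒ − pₑ)/(1 − pₑ) = (0.6771 − 0.2564)/(1 − 0.2564) = 0.566

0.566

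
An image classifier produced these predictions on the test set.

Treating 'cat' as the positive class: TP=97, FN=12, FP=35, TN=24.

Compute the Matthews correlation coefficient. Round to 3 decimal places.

0.345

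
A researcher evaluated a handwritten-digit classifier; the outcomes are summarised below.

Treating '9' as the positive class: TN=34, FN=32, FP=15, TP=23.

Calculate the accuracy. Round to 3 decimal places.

0.548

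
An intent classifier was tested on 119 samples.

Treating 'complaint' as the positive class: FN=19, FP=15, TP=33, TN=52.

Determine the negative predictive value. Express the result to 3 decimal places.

NPV = TN/(TN+FN) = 52/(52+19) = 0.732

0.732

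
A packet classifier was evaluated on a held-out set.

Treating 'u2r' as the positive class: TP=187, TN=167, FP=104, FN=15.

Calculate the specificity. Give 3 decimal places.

Specificity = TN/(TN+FP) = 167/(167+104) = 0.616

0.616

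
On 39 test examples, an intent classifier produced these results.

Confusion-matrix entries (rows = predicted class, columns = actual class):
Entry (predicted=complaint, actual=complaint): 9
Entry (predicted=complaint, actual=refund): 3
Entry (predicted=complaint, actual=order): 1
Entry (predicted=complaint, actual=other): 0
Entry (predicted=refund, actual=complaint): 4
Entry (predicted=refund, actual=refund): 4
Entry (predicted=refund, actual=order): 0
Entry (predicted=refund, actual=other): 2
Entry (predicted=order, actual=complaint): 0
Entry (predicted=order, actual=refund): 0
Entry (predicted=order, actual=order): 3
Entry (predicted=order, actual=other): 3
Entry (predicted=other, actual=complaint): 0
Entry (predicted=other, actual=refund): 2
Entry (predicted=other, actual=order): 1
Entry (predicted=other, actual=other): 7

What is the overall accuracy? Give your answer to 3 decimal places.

Accuracy = trace / total = (9+4+3+7=23) / 39 = 23/39 = 0.590

0.590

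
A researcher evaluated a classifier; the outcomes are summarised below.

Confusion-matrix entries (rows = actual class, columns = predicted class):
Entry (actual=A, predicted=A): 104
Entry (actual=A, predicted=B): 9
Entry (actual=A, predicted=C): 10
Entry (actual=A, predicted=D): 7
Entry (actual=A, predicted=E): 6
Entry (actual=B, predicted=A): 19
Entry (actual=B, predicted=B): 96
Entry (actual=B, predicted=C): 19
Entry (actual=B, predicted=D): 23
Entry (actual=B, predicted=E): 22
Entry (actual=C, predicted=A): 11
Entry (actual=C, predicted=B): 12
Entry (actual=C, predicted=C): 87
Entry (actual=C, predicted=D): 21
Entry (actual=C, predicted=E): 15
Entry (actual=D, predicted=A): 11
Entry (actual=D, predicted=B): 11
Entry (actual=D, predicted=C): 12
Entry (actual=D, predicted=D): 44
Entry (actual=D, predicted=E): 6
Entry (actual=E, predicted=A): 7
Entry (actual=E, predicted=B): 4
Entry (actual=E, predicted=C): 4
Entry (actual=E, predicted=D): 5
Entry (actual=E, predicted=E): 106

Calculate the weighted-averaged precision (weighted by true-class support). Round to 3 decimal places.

Per-class precision (TP/(TP+FP)):
  A: TP=104, FP=19+11+11+7=48 → 104/152 = 0.6842
  B: TP=96, FP=9+12+11+4=36 → 96/132 = 0.7273
  C: TP=87, FP=10+19+12+4=45 → 87/132 = 0.6591
  D: TP=44, FP=7+23+21+5=56 → 44/100 = 0.4400
  E: TP=106, FP=6+22+15+6=49 → 106/155 = 0.6839
Weighted-precision = Σ (supportᵢ/N)·precisionᵢ with N=671: (136/671)·0.6842 + (179/671)·0.7273 + (146/671)·0.6591 + (84/671)·0.4400 + (126/671)·0.6839 = 0.660

0.660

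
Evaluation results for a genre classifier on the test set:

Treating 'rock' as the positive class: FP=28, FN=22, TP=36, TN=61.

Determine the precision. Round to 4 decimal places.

0.5625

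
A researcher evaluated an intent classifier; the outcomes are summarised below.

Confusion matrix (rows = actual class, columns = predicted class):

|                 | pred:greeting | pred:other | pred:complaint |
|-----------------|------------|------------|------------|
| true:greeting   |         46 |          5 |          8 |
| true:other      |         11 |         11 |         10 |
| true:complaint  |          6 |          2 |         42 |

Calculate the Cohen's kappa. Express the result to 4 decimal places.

0.5296

Observed agreement pₒ = trace/N = 99/141 = 0.70213
Expected agreement pₑ = Σ (rowᵢ·colᵢ)/N² = (59·63 + 32·18 + 50·60)/141² = 0.36683
κ = (pₒ − pₑ)/(1 − pₑ) = (0.70213 − 0.36683)/(1 − 0.36683) = 0.5296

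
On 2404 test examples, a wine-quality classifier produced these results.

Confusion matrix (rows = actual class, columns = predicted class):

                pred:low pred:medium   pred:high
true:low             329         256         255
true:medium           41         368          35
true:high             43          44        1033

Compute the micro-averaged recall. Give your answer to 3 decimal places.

0.720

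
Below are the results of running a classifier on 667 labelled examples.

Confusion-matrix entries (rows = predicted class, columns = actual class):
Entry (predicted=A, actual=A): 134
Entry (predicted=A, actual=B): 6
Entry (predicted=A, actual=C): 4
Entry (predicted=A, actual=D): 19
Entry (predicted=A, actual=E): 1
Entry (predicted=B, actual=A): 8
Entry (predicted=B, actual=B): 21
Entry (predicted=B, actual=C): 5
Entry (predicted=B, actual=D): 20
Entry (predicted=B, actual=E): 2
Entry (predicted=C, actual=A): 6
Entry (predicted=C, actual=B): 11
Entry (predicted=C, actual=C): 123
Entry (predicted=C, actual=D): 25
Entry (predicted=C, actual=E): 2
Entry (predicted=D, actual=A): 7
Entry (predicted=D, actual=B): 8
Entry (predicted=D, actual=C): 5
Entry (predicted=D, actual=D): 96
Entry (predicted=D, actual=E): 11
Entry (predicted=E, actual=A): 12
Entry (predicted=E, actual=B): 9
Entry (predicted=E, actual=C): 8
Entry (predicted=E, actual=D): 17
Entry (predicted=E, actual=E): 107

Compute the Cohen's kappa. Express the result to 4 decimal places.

0.6444

Observed agreement pₒ = trace/N = 481/667 = 0.72114
Expected agreement pₑ = Σ (rowᵢ·colᵢ)/N² = (167·164 + 55·56 + 145·167 + 177·127 + 123·153)/667² = 0.21574
κ = (pₒ − pₑ)/(1 − pₑ) = (0.72114 − 0.21574)/(1 − 0.21574) = 0.6444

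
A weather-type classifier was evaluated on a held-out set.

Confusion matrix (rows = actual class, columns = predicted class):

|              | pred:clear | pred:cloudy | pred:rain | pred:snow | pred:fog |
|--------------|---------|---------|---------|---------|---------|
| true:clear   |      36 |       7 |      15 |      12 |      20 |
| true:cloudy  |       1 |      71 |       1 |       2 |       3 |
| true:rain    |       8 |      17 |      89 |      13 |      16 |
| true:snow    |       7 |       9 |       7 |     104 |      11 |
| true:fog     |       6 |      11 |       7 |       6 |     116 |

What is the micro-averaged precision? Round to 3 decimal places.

Micro-averaging pools counts across classes: ΣTP=416, ΣFP=179, ΣFN=179.
Micro-precision = TP/(TP+FP) on pooled counts = 0.699 (equals overall accuracy in single-label multiclass).

0.699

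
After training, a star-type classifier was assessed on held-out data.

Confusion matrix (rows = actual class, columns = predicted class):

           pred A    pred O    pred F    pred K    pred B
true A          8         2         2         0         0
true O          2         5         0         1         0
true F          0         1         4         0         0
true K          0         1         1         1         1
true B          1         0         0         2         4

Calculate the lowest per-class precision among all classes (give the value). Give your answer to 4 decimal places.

Per-class precision (TP/(TP+FP)):
  A: TP=8, FP=2+0+0+1=3 → 8/11 = 0.72727
  O: TP=5, FP=2+1+1+0=4 → 5/9 = 0.55556
  F: TP=4, FP=2+0+1+0=3 → 4/7 = 0.57143
  K: TP=1, FP=0+1+0+2=3 → 1/4 = 0.25000
  B: TP=4, FP=0+0+0+1=1 → 4/5 = 0.80000
Lowest is class 'K' with precision = 0.2500.

0.2500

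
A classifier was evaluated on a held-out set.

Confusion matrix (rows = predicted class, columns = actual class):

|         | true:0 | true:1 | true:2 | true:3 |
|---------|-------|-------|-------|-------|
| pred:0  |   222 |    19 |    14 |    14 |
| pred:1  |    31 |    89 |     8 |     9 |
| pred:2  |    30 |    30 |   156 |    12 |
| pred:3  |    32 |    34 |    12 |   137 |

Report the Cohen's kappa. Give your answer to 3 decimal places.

0.609

Observed agreement pₒ = trace/N = 604/849 = 0.7114
Expected agreement pₑ = Σ (rowᵢ·colᵢ)/N² = (315·269 + 172·137 + 190·228 + 172·215)/849² = 0.2617
κ = (pₒ − pₑ)/(1 − pₑ) = (0.7114 − 0.2617)/(1 − 0.2617) = 0.609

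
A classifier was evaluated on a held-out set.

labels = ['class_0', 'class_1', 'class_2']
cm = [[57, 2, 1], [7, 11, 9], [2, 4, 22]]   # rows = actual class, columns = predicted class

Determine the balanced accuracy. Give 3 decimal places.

0.714

Balanced accuracy = mean of per-class recall.
  class_0: recall = 57/60 = 0.9500
  class_1: recall = 11/27 = 0.4074
  class_2: recall = 22/28 = 0.7857
Mean = (0.9500 + 0.4074 + 0.7857) / 3 = 0.714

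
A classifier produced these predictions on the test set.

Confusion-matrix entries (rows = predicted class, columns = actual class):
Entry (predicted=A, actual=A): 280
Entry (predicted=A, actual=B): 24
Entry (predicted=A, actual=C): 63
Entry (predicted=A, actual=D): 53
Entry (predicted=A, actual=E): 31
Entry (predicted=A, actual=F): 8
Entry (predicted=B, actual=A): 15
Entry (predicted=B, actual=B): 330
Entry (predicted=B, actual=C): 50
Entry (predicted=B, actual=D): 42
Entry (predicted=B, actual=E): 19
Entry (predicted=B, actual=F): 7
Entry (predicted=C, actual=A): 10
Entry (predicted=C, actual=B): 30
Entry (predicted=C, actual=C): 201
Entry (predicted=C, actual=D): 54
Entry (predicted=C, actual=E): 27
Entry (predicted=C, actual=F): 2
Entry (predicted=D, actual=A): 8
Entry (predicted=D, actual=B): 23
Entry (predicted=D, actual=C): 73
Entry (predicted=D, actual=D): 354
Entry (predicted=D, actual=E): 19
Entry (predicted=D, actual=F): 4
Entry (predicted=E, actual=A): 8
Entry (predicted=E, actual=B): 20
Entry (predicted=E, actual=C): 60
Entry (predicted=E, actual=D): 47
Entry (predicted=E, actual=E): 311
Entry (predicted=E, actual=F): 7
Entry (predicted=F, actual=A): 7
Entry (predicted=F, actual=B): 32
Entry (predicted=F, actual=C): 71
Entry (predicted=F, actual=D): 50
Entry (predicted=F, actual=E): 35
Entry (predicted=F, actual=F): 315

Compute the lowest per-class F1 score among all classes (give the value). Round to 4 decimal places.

Per-class F1 score (2·TP/(2·TP+FP+FN)):
  A: TP=280, FP=24+63+53+31+8=179, FN=15+10+8+8+7=48 → 560/787 = 0.71156
  B: TP=330, FP=15+50+42+19+7=133, FN=24+30+23+20+32=129 → 660/922 = 0.71584
  C: TP=201, FP=10+30+54+27+2=123, FN=63+50+73+60+71=317 → 402/842 = 0.47743
  D: TP=354, FP=8+23+73+19+4=127, FN=53+42+54+47+50=246 → 708/1081 = 0.65495
  E: TP=311, FP=8+20+60+47+7=142, FN=31+19+27+19+35=131 → 622/895 = 0.69497
  F: TP=315, FP=7+32+71+50+35=195, FN=8+7+2+4+7=28 → 630/853 = 0.73857
Lowest is class 'C' with F1 score = 0.4774.

0.4774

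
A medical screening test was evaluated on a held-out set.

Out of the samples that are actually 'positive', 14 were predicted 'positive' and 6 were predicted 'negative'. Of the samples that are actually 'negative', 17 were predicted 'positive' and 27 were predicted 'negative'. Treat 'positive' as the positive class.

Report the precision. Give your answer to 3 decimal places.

Precision = TP/(TP+FP) = 14/(14+17) = 14/31 = 0.452

0.452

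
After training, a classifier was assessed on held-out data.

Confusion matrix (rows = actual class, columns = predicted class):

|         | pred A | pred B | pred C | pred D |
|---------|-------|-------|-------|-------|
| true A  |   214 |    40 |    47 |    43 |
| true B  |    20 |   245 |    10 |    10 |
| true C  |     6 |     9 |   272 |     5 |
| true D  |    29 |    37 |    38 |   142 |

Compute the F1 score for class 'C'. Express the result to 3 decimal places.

0.825

One-vs-rest for 'C': TP = diagonal; FP = other classes predicted 'C'; FN = 'C' predicted as other.
F1 score = 2·TP/(2·TP+FP+FN).
C: TP=272, FP=47+10+38=95, FN=6+9+5=20 → 544/659 = 0.8255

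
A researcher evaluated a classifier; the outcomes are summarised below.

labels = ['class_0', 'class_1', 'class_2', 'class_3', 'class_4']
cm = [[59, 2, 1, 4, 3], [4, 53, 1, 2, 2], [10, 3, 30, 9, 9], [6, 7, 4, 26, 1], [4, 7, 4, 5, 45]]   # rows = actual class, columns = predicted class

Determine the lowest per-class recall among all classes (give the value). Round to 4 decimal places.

Per-class recall (TP/(TP+FN)):
  class_0: TP=59, FN=2+1+4+3=10 → 59/69 = 0.85507
  class_1: TP=53, FN=4+1+2+2=9 → 53/62 = 0.85484
  class_2: TP=30, FN=10+3+9+9=31 → 30/61 = 0.49180
  class_3: TP=26, FN=6+7+4+1=18 → 26/44 = 0.59091
  class_4: TP=45, FN=4+7+4+5=20 → 45/65 = 0.69231
Lowest is class 'class_2' with recall = 0.4918.

0.4918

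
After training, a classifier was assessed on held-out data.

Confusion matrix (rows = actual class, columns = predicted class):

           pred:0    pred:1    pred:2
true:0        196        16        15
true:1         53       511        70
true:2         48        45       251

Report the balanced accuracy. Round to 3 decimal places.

0.800

Balanced accuracy = mean of per-class recall.
  0: recall = 196/227 = 0.8634
  1: recall = 511/634 = 0.8060
  2: recall = 251/344 = 0.7297
Mean = (0.8634 + 0.8060 + 0.7297) / 3 = 0.800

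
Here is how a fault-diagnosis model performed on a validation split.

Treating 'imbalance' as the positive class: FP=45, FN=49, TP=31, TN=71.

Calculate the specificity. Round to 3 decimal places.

0.612

Specificity = TN/(TN+FP) = 71/(71+45) = 0.612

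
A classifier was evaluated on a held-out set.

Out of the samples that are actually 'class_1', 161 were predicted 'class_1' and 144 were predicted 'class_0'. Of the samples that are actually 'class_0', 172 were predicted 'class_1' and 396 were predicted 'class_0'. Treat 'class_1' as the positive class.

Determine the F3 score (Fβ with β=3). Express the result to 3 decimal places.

Fβ = (1+β²)·TP / ((1+β²)·TP + β²·FN + FP), with β²=9
= 10·161 / (10·161 + 9·144 + 172) = 0.523

0.523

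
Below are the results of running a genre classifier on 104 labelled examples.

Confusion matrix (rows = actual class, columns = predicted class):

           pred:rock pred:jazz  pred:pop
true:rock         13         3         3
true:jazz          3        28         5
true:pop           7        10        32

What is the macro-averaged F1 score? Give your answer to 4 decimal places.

0.6885

Per-class F1 score (2·TP/(2·TP+FP+FN)):
  rock: TP=13, FP=3+7=10, FN=3+3=6 → 26/42 = 0.61905
  jazz: TP=28, FP=3+10=13, FN=3+5=8 → 56/77 = 0.72727
  pop: TP=32, FP=3+5=8, FN=7+10=17 → 64/89 = 0.71910
Macro-F1 score = mean = (0.61905 + 0.72727 + 0.71910) / 3 = 0.6885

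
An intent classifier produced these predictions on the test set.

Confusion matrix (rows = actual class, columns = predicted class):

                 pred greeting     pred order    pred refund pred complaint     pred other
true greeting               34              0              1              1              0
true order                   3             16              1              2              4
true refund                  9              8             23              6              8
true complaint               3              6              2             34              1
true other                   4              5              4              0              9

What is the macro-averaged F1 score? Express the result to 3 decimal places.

0.601

Per-class F1 score (2·TP/(2·TP+FP+FN)):
  greeting: TP=34, FP=3+9+3+4=19, FN=0+1+1+0=2 → 68/89 = 0.7640
  order: TP=16, FP=0+8+6+5=19, FN=3+1+2+4=10 → 32/61 = 0.5246
  refund: TP=23, FP=1+1+2+4=8, FN=9+8+6+8=31 → 46/85 = 0.5412
  complaint: TP=34, FP=1+2+6+0=9, FN=3+6+2+1=12 → 68/89 = 0.7640
  other: TP=9, FP=0+4+8+1=13, FN=4+5+4+0=13 → 18/44 = 0.4091
Macro-F1 score = mean = (0.7640 + 0.5246 + 0.5412 + 0.7640 + 0.4091) / 5 = 0.601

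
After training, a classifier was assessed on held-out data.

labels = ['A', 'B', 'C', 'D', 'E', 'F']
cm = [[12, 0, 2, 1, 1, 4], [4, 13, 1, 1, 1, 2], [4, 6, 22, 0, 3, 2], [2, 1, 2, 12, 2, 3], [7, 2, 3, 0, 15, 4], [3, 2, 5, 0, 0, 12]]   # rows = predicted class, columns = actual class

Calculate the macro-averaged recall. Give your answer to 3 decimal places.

Per-class recall (TP/(TP+FN)):
  A: TP=12, FN=4+4+2+7+3=20 → 12/32 = 0.3750
  B: TP=13, FN=0+6+1+2+2=11 → 13/24 = 0.5417
  C: TP=22, FN=2+1+2+3+5=13 → 22/35 = 0.6286
  D: TP=12, FN=1+1+0+0+0=2 → 12/14 = 0.8571
  E: TP=15, FN=1+1+3+2+0=7 → 15/22 = 0.6818
  F: TP=12, FN=4+2+2+3+4=15 → 12/27 = 0.4444
Macro-recall = mean = (0.3750 + 0.5417 + 0.6286 + 0.8571 + 0.6818 + 0.4444) / 6 = 0.588

0.588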